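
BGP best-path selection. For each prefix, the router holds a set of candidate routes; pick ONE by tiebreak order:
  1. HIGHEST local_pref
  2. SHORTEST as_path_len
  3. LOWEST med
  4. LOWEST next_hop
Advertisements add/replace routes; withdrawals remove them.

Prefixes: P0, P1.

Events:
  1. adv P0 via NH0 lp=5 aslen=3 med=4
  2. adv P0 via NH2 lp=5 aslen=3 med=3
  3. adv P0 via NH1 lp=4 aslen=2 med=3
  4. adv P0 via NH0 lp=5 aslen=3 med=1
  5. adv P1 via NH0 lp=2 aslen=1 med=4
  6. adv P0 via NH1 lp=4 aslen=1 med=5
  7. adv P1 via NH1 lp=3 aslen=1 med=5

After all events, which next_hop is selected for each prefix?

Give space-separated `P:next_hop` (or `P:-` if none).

Op 1: best P0=NH0 P1=-
Op 2: best P0=NH2 P1=-
Op 3: best P0=NH2 P1=-
Op 4: best P0=NH0 P1=-
Op 5: best P0=NH0 P1=NH0
Op 6: best P0=NH0 P1=NH0
Op 7: best P0=NH0 P1=NH1

Answer: P0:NH0 P1:NH1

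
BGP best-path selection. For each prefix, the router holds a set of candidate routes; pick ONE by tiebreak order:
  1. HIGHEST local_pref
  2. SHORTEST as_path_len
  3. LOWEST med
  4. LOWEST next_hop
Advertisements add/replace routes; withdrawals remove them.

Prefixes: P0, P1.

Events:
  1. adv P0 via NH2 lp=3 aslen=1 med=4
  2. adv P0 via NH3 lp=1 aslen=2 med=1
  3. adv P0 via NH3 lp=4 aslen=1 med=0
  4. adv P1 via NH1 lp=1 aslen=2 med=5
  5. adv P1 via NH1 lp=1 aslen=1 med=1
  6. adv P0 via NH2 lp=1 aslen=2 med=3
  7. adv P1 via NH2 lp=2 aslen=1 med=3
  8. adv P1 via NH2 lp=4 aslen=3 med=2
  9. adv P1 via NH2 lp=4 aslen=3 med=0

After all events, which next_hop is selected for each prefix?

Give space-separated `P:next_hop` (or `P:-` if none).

Answer: P0:NH3 P1:NH2

Derivation:
Op 1: best P0=NH2 P1=-
Op 2: best P0=NH2 P1=-
Op 3: best P0=NH3 P1=-
Op 4: best P0=NH3 P1=NH1
Op 5: best P0=NH3 P1=NH1
Op 6: best P0=NH3 P1=NH1
Op 7: best P0=NH3 P1=NH2
Op 8: best P0=NH3 P1=NH2
Op 9: best P0=NH3 P1=NH2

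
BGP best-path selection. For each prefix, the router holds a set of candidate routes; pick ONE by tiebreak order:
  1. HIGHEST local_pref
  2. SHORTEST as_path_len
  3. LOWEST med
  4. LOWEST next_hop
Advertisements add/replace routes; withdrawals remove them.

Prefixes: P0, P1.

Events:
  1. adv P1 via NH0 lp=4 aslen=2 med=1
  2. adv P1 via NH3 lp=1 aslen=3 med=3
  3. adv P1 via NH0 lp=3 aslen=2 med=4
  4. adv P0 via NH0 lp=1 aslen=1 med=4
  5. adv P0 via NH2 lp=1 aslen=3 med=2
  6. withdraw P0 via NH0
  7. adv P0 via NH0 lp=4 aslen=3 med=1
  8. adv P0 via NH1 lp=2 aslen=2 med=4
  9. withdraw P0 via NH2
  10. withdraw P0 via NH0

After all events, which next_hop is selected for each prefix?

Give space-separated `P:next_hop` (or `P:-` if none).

Op 1: best P0=- P1=NH0
Op 2: best P0=- P1=NH0
Op 3: best P0=- P1=NH0
Op 4: best P0=NH0 P1=NH0
Op 5: best P0=NH0 P1=NH0
Op 6: best P0=NH2 P1=NH0
Op 7: best P0=NH0 P1=NH0
Op 8: best P0=NH0 P1=NH0
Op 9: best P0=NH0 P1=NH0
Op 10: best P0=NH1 P1=NH0

Answer: P0:NH1 P1:NH0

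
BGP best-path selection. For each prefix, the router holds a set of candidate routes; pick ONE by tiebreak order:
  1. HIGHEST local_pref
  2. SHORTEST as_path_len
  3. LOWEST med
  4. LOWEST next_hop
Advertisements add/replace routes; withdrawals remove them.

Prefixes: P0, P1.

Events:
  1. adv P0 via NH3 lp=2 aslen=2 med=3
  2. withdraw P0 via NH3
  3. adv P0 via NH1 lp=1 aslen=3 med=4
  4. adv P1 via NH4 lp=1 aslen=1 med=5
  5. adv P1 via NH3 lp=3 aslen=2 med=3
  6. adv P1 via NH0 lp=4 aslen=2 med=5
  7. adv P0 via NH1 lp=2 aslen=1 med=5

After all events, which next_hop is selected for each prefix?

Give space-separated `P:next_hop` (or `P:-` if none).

Op 1: best P0=NH3 P1=-
Op 2: best P0=- P1=-
Op 3: best P0=NH1 P1=-
Op 4: best P0=NH1 P1=NH4
Op 5: best P0=NH1 P1=NH3
Op 6: best P0=NH1 P1=NH0
Op 7: best P0=NH1 P1=NH0

Answer: P0:NH1 P1:NH0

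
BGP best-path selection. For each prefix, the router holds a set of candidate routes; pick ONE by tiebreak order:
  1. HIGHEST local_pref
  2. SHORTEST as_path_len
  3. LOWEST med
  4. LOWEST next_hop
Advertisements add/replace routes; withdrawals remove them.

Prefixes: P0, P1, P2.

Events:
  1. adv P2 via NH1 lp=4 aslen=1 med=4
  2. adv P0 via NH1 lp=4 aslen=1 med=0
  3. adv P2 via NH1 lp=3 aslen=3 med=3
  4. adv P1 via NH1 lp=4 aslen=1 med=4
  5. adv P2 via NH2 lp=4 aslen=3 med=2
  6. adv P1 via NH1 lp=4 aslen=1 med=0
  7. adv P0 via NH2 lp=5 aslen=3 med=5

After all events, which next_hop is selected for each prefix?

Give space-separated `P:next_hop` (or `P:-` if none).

Op 1: best P0=- P1=- P2=NH1
Op 2: best P0=NH1 P1=- P2=NH1
Op 3: best P0=NH1 P1=- P2=NH1
Op 4: best P0=NH1 P1=NH1 P2=NH1
Op 5: best P0=NH1 P1=NH1 P2=NH2
Op 6: best P0=NH1 P1=NH1 P2=NH2
Op 7: best P0=NH2 P1=NH1 P2=NH2

Answer: P0:NH2 P1:NH1 P2:NH2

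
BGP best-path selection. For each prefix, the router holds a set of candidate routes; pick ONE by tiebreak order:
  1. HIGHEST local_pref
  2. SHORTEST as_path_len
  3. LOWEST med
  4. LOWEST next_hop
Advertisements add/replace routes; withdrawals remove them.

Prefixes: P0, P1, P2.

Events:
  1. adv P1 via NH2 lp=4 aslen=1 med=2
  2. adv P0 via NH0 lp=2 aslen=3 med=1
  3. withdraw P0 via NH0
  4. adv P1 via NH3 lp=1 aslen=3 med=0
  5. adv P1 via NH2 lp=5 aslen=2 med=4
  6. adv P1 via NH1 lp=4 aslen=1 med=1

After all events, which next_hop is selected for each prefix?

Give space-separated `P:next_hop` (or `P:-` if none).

Answer: P0:- P1:NH2 P2:-

Derivation:
Op 1: best P0=- P1=NH2 P2=-
Op 2: best P0=NH0 P1=NH2 P2=-
Op 3: best P0=- P1=NH2 P2=-
Op 4: best P0=- P1=NH2 P2=-
Op 5: best P0=- P1=NH2 P2=-
Op 6: best P0=- P1=NH2 P2=-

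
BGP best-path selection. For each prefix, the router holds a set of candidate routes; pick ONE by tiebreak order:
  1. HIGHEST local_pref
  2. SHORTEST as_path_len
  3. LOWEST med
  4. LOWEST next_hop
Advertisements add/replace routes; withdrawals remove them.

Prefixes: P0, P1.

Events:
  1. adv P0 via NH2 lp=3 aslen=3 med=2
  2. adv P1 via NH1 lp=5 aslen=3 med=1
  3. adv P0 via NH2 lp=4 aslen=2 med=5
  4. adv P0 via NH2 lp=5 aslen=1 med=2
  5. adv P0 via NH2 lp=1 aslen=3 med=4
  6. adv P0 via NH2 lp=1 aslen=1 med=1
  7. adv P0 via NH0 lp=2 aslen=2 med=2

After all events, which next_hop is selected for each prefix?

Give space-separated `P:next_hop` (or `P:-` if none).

Answer: P0:NH0 P1:NH1

Derivation:
Op 1: best P0=NH2 P1=-
Op 2: best P0=NH2 P1=NH1
Op 3: best P0=NH2 P1=NH1
Op 4: best P0=NH2 P1=NH1
Op 5: best P0=NH2 P1=NH1
Op 6: best P0=NH2 P1=NH1
Op 7: best P0=NH0 P1=NH1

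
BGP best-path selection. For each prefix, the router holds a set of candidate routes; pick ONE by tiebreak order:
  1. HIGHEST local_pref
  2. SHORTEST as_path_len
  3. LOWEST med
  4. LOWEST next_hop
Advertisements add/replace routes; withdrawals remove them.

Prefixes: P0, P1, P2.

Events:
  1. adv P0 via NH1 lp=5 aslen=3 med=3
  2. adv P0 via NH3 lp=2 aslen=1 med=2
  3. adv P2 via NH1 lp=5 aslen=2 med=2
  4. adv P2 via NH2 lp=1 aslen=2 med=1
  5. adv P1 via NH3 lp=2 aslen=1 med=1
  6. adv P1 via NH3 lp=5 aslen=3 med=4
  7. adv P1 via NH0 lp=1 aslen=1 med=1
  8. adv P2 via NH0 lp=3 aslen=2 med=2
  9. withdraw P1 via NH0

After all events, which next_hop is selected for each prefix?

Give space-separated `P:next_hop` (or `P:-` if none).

Op 1: best P0=NH1 P1=- P2=-
Op 2: best P0=NH1 P1=- P2=-
Op 3: best P0=NH1 P1=- P2=NH1
Op 4: best P0=NH1 P1=- P2=NH1
Op 5: best P0=NH1 P1=NH3 P2=NH1
Op 6: best P0=NH1 P1=NH3 P2=NH1
Op 7: best P0=NH1 P1=NH3 P2=NH1
Op 8: best P0=NH1 P1=NH3 P2=NH1
Op 9: best P0=NH1 P1=NH3 P2=NH1

Answer: P0:NH1 P1:NH3 P2:NH1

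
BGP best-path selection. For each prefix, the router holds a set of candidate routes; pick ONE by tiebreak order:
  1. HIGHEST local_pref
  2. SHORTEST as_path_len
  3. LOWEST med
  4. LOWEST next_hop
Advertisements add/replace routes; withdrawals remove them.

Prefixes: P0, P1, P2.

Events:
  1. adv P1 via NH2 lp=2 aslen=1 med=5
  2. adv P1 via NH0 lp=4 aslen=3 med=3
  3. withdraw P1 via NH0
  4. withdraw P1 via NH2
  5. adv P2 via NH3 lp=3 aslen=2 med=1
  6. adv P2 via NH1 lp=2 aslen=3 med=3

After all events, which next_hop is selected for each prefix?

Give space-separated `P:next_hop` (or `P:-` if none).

Op 1: best P0=- P1=NH2 P2=-
Op 2: best P0=- P1=NH0 P2=-
Op 3: best P0=- P1=NH2 P2=-
Op 4: best P0=- P1=- P2=-
Op 5: best P0=- P1=- P2=NH3
Op 6: best P0=- P1=- P2=NH3

Answer: P0:- P1:- P2:NH3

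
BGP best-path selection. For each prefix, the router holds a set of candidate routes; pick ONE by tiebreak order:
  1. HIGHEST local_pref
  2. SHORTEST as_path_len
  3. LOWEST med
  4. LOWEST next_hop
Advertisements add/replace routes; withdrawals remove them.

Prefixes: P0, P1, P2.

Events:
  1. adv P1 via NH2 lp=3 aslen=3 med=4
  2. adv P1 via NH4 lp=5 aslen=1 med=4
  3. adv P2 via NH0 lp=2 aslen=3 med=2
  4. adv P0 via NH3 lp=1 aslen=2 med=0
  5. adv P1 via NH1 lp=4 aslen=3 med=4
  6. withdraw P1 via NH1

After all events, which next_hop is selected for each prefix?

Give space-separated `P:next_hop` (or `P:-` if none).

Answer: P0:NH3 P1:NH4 P2:NH0

Derivation:
Op 1: best P0=- P1=NH2 P2=-
Op 2: best P0=- P1=NH4 P2=-
Op 3: best P0=- P1=NH4 P2=NH0
Op 4: best P0=NH3 P1=NH4 P2=NH0
Op 5: best P0=NH3 P1=NH4 P2=NH0
Op 6: best P0=NH3 P1=NH4 P2=NH0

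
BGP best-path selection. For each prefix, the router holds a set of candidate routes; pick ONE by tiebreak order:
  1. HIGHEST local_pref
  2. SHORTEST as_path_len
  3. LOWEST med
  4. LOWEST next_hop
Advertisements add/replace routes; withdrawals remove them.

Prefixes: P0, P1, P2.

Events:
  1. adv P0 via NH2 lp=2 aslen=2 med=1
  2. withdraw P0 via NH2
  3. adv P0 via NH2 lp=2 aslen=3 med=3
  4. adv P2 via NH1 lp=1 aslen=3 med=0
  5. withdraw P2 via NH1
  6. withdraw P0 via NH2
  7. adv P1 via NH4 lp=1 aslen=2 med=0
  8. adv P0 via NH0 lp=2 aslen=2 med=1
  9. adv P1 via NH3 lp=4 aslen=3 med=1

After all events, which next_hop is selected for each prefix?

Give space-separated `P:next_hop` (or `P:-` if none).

Op 1: best P0=NH2 P1=- P2=-
Op 2: best P0=- P1=- P2=-
Op 3: best P0=NH2 P1=- P2=-
Op 4: best P0=NH2 P1=- P2=NH1
Op 5: best P0=NH2 P1=- P2=-
Op 6: best P0=- P1=- P2=-
Op 7: best P0=- P1=NH4 P2=-
Op 8: best P0=NH0 P1=NH4 P2=-
Op 9: best P0=NH0 P1=NH3 P2=-

Answer: P0:NH0 P1:NH3 P2:-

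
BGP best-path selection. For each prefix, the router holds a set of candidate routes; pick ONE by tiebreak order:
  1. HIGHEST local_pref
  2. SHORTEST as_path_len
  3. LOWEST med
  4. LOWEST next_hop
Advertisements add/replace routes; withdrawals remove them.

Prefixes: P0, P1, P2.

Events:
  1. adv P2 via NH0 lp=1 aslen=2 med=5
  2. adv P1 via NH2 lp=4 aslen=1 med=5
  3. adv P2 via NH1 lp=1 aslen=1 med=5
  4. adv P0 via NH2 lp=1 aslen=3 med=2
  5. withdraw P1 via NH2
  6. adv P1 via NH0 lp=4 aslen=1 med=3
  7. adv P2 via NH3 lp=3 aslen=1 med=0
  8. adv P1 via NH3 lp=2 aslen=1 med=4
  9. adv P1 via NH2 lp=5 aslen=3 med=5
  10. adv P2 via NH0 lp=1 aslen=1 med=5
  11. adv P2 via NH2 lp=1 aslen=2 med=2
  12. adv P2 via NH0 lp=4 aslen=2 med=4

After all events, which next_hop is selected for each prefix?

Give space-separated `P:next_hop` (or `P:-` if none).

Answer: P0:NH2 P1:NH2 P2:NH0

Derivation:
Op 1: best P0=- P1=- P2=NH0
Op 2: best P0=- P1=NH2 P2=NH0
Op 3: best P0=- P1=NH2 P2=NH1
Op 4: best P0=NH2 P1=NH2 P2=NH1
Op 5: best P0=NH2 P1=- P2=NH1
Op 6: best P0=NH2 P1=NH0 P2=NH1
Op 7: best P0=NH2 P1=NH0 P2=NH3
Op 8: best P0=NH2 P1=NH0 P2=NH3
Op 9: best P0=NH2 P1=NH2 P2=NH3
Op 10: best P0=NH2 P1=NH2 P2=NH3
Op 11: best P0=NH2 P1=NH2 P2=NH3
Op 12: best P0=NH2 P1=NH2 P2=NH0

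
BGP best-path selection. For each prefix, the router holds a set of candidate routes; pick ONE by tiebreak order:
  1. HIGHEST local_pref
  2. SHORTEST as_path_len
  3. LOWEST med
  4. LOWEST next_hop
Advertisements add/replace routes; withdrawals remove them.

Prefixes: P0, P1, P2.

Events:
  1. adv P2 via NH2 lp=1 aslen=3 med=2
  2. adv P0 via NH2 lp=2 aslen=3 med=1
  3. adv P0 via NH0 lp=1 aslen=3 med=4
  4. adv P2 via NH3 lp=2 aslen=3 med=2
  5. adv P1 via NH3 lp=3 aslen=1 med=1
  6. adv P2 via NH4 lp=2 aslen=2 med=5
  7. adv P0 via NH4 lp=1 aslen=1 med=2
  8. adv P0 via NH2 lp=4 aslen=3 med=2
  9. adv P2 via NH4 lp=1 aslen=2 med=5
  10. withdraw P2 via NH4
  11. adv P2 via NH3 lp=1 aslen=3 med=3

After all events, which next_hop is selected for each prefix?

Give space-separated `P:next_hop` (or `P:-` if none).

Op 1: best P0=- P1=- P2=NH2
Op 2: best P0=NH2 P1=- P2=NH2
Op 3: best P0=NH2 P1=- P2=NH2
Op 4: best P0=NH2 P1=- P2=NH3
Op 5: best P0=NH2 P1=NH3 P2=NH3
Op 6: best P0=NH2 P1=NH3 P2=NH4
Op 7: best P0=NH2 P1=NH3 P2=NH4
Op 8: best P0=NH2 P1=NH3 P2=NH4
Op 9: best P0=NH2 P1=NH3 P2=NH3
Op 10: best P0=NH2 P1=NH3 P2=NH3
Op 11: best P0=NH2 P1=NH3 P2=NH2

Answer: P0:NH2 P1:NH3 P2:NH2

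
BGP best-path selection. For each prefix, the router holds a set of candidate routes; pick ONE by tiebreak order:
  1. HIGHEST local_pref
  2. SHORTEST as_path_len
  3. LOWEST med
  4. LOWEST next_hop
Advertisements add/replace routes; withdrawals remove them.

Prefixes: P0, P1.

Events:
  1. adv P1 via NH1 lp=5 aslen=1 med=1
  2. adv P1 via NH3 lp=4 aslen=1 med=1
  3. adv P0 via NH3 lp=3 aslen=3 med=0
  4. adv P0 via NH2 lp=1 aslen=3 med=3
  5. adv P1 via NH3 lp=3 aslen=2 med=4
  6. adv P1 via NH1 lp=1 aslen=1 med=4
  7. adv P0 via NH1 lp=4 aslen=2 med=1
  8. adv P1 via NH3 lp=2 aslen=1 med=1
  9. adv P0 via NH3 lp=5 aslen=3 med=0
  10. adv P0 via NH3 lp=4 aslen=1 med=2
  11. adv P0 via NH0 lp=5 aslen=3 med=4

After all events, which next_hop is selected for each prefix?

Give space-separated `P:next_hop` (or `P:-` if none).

Op 1: best P0=- P1=NH1
Op 2: best P0=- P1=NH1
Op 3: best P0=NH3 P1=NH1
Op 4: best P0=NH3 P1=NH1
Op 5: best P0=NH3 P1=NH1
Op 6: best P0=NH3 P1=NH3
Op 7: best P0=NH1 P1=NH3
Op 8: best P0=NH1 P1=NH3
Op 9: best P0=NH3 P1=NH3
Op 10: best P0=NH3 P1=NH3
Op 11: best P0=NH0 P1=NH3

Answer: P0:NH0 P1:NH3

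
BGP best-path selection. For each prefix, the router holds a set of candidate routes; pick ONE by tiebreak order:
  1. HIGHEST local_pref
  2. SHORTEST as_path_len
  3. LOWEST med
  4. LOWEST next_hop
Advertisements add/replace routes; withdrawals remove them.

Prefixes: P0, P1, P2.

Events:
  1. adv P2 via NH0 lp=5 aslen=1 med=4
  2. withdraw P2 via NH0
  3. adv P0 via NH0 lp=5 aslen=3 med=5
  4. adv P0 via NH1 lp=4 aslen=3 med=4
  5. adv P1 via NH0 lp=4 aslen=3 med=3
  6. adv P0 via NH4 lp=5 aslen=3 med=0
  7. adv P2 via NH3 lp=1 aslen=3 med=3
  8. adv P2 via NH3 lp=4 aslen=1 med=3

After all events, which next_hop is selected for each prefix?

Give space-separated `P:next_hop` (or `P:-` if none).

Op 1: best P0=- P1=- P2=NH0
Op 2: best P0=- P1=- P2=-
Op 3: best P0=NH0 P1=- P2=-
Op 4: best P0=NH0 P1=- P2=-
Op 5: best P0=NH0 P1=NH0 P2=-
Op 6: best P0=NH4 P1=NH0 P2=-
Op 7: best P0=NH4 P1=NH0 P2=NH3
Op 8: best P0=NH4 P1=NH0 P2=NH3

Answer: P0:NH4 P1:NH0 P2:NH3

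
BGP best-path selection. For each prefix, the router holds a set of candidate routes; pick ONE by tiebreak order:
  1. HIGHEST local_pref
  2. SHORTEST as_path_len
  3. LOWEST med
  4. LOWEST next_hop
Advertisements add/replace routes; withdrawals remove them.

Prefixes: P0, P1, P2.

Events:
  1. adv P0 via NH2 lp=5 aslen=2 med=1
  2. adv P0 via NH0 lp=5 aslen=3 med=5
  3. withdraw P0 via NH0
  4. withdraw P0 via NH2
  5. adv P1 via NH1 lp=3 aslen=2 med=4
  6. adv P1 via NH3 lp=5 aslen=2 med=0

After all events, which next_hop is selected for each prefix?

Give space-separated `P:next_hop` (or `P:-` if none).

Op 1: best P0=NH2 P1=- P2=-
Op 2: best P0=NH2 P1=- P2=-
Op 3: best P0=NH2 P1=- P2=-
Op 4: best P0=- P1=- P2=-
Op 5: best P0=- P1=NH1 P2=-
Op 6: best P0=- P1=NH3 P2=-

Answer: P0:- P1:NH3 P2:-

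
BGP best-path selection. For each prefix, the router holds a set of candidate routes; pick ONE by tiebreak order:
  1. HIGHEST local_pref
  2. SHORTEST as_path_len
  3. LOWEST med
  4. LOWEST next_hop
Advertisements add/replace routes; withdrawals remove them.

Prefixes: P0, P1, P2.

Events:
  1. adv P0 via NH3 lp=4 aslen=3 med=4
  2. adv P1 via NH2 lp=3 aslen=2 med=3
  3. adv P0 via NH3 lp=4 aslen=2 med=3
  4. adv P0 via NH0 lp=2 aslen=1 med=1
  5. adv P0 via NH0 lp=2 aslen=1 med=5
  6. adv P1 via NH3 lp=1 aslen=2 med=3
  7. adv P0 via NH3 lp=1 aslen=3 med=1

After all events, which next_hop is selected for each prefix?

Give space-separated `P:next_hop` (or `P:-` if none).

Answer: P0:NH0 P1:NH2 P2:-

Derivation:
Op 1: best P0=NH3 P1=- P2=-
Op 2: best P0=NH3 P1=NH2 P2=-
Op 3: best P0=NH3 P1=NH2 P2=-
Op 4: best P0=NH3 P1=NH2 P2=-
Op 5: best P0=NH3 P1=NH2 P2=-
Op 6: best P0=NH3 P1=NH2 P2=-
Op 7: best P0=NH0 P1=NH2 P2=-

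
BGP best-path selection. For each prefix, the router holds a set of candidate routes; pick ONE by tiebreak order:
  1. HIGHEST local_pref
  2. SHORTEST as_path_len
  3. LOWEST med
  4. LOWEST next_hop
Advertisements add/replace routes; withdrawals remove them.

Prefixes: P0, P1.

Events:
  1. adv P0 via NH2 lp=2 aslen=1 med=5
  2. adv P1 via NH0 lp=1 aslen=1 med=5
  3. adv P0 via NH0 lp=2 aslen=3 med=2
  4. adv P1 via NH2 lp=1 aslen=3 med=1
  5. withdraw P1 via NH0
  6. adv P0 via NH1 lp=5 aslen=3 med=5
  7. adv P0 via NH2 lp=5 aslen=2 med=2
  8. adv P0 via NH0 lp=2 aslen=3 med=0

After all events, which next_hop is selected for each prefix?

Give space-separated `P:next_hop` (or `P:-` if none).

Answer: P0:NH2 P1:NH2

Derivation:
Op 1: best P0=NH2 P1=-
Op 2: best P0=NH2 P1=NH0
Op 3: best P0=NH2 P1=NH0
Op 4: best P0=NH2 P1=NH0
Op 5: best P0=NH2 P1=NH2
Op 6: best P0=NH1 P1=NH2
Op 7: best P0=NH2 P1=NH2
Op 8: best P0=NH2 P1=NH2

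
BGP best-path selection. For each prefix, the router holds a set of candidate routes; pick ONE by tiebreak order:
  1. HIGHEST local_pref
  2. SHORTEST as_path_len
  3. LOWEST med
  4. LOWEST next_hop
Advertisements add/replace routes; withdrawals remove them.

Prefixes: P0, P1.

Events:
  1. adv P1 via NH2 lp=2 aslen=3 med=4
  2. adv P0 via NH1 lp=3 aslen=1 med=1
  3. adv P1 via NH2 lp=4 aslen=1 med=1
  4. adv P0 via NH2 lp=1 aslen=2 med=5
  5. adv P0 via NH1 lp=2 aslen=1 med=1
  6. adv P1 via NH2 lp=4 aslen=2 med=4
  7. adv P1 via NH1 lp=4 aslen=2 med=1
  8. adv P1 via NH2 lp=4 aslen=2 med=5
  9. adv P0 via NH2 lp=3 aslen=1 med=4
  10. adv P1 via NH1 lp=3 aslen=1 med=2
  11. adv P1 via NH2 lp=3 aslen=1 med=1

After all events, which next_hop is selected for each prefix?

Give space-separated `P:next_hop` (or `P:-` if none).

Op 1: best P0=- P1=NH2
Op 2: best P0=NH1 P1=NH2
Op 3: best P0=NH1 P1=NH2
Op 4: best P0=NH1 P1=NH2
Op 5: best P0=NH1 P1=NH2
Op 6: best P0=NH1 P1=NH2
Op 7: best P0=NH1 P1=NH1
Op 8: best P0=NH1 P1=NH1
Op 9: best P0=NH2 P1=NH1
Op 10: best P0=NH2 P1=NH2
Op 11: best P0=NH2 P1=NH2

Answer: P0:NH2 P1:NH2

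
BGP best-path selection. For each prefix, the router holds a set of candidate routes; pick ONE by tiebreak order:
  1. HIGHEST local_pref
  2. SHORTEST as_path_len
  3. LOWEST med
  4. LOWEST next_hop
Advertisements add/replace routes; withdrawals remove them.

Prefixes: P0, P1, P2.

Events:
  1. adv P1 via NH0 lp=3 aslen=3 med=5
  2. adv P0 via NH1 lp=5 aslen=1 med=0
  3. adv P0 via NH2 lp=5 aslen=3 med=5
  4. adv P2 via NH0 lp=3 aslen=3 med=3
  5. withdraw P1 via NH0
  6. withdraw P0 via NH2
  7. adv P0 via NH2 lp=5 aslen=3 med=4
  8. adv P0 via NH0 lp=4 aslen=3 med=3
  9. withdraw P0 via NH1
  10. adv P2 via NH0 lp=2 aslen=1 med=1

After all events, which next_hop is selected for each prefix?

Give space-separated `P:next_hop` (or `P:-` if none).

Op 1: best P0=- P1=NH0 P2=-
Op 2: best P0=NH1 P1=NH0 P2=-
Op 3: best P0=NH1 P1=NH0 P2=-
Op 4: best P0=NH1 P1=NH0 P2=NH0
Op 5: best P0=NH1 P1=- P2=NH0
Op 6: best P0=NH1 P1=- P2=NH0
Op 7: best P0=NH1 P1=- P2=NH0
Op 8: best P0=NH1 P1=- P2=NH0
Op 9: best P0=NH2 P1=- P2=NH0
Op 10: best P0=NH2 P1=- P2=NH0

Answer: P0:NH2 P1:- P2:NH0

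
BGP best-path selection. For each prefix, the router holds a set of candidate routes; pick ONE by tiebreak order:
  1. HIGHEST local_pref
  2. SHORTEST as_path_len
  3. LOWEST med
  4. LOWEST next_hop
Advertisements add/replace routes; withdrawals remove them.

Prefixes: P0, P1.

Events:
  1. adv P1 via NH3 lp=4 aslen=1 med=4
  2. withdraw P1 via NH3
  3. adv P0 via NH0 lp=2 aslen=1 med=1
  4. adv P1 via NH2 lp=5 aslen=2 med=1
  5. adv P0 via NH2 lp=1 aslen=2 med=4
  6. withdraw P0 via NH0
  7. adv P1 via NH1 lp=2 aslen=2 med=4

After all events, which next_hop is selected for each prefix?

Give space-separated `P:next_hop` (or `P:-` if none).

Answer: P0:NH2 P1:NH2

Derivation:
Op 1: best P0=- P1=NH3
Op 2: best P0=- P1=-
Op 3: best P0=NH0 P1=-
Op 4: best P0=NH0 P1=NH2
Op 5: best P0=NH0 P1=NH2
Op 6: best P0=NH2 P1=NH2
Op 7: best P0=NH2 P1=NH2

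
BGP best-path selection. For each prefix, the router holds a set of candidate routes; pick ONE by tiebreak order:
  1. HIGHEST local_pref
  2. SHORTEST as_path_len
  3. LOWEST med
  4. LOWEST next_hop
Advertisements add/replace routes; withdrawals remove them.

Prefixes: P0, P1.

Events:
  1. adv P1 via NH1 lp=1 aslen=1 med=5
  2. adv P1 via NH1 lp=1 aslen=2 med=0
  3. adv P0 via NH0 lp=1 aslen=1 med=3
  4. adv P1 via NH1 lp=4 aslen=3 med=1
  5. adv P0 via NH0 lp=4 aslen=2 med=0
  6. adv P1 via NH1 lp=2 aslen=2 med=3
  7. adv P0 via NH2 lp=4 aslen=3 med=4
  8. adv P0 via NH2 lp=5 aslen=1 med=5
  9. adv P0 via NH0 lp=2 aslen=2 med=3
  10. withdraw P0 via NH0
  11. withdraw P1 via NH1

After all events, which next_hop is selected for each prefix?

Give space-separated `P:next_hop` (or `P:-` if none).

Op 1: best P0=- P1=NH1
Op 2: best P0=- P1=NH1
Op 3: best P0=NH0 P1=NH1
Op 4: best P0=NH0 P1=NH1
Op 5: best P0=NH0 P1=NH1
Op 6: best P0=NH0 P1=NH1
Op 7: best P0=NH0 P1=NH1
Op 8: best P0=NH2 P1=NH1
Op 9: best P0=NH2 P1=NH1
Op 10: best P0=NH2 P1=NH1
Op 11: best P0=NH2 P1=-

Answer: P0:NH2 P1:-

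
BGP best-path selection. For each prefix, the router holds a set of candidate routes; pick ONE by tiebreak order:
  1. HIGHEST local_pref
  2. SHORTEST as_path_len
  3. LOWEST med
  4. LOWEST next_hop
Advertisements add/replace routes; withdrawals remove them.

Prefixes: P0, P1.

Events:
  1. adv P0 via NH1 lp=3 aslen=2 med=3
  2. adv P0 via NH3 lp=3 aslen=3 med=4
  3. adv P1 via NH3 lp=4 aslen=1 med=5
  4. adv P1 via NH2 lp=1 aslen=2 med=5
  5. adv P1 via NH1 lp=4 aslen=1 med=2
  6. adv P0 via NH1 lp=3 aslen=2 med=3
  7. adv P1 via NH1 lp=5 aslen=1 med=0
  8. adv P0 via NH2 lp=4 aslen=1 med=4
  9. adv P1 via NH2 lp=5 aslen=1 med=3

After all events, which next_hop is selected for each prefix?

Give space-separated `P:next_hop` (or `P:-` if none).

Op 1: best P0=NH1 P1=-
Op 2: best P0=NH1 P1=-
Op 3: best P0=NH1 P1=NH3
Op 4: best P0=NH1 P1=NH3
Op 5: best P0=NH1 P1=NH1
Op 6: best P0=NH1 P1=NH1
Op 7: best P0=NH1 P1=NH1
Op 8: best P0=NH2 P1=NH1
Op 9: best P0=NH2 P1=NH1

Answer: P0:NH2 P1:NH1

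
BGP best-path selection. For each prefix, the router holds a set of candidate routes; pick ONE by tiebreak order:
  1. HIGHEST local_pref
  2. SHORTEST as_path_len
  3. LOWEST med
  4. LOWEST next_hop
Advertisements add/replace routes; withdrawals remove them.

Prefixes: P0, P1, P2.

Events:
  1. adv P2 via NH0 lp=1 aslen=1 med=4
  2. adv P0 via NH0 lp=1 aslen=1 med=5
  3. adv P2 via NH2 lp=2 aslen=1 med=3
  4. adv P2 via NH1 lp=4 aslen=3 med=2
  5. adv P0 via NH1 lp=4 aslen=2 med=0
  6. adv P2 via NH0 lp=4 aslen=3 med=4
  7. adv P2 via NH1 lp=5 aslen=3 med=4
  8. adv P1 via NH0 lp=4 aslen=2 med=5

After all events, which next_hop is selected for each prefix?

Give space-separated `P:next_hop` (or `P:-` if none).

Op 1: best P0=- P1=- P2=NH0
Op 2: best P0=NH0 P1=- P2=NH0
Op 3: best P0=NH0 P1=- P2=NH2
Op 4: best P0=NH0 P1=- P2=NH1
Op 5: best P0=NH1 P1=- P2=NH1
Op 6: best P0=NH1 P1=- P2=NH1
Op 7: best P0=NH1 P1=- P2=NH1
Op 8: best P0=NH1 P1=NH0 P2=NH1

Answer: P0:NH1 P1:NH0 P2:NH1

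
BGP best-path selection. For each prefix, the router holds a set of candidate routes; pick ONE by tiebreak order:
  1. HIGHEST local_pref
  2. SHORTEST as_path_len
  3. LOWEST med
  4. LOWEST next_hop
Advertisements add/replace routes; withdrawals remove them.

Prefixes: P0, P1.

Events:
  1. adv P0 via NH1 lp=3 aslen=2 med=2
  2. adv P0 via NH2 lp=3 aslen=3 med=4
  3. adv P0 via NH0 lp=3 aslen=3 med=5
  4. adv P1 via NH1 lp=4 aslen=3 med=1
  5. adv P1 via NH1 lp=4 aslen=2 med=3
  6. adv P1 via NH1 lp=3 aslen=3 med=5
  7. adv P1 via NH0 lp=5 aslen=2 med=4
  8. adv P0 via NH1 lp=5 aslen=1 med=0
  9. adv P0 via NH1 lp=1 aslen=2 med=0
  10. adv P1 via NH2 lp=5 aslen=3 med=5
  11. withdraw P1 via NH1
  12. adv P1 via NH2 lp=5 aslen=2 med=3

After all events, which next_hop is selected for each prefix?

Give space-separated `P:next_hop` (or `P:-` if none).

Answer: P0:NH2 P1:NH2

Derivation:
Op 1: best P0=NH1 P1=-
Op 2: best P0=NH1 P1=-
Op 3: best P0=NH1 P1=-
Op 4: best P0=NH1 P1=NH1
Op 5: best P0=NH1 P1=NH1
Op 6: best P0=NH1 P1=NH1
Op 7: best P0=NH1 P1=NH0
Op 8: best P0=NH1 P1=NH0
Op 9: best P0=NH2 P1=NH0
Op 10: best P0=NH2 P1=NH0
Op 11: best P0=NH2 P1=NH0
Op 12: best P0=NH2 P1=NH2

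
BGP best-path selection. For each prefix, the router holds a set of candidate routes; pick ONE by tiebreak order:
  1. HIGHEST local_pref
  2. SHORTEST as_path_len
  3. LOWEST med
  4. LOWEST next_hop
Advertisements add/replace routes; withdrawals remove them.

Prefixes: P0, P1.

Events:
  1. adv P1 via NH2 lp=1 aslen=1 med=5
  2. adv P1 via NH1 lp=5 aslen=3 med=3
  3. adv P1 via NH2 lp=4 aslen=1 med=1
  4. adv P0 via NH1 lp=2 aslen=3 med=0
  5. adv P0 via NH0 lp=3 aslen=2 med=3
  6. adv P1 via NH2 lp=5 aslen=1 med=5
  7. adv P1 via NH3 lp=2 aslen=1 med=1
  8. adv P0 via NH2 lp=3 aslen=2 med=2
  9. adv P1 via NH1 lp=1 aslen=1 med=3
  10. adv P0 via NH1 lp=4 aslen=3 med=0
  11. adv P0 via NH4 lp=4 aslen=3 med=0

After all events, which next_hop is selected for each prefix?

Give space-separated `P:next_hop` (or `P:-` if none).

Op 1: best P0=- P1=NH2
Op 2: best P0=- P1=NH1
Op 3: best P0=- P1=NH1
Op 4: best P0=NH1 P1=NH1
Op 5: best P0=NH0 P1=NH1
Op 6: best P0=NH0 P1=NH2
Op 7: best P0=NH0 P1=NH2
Op 8: best P0=NH2 P1=NH2
Op 9: best P0=NH2 P1=NH2
Op 10: best P0=NH1 P1=NH2
Op 11: best P0=NH1 P1=NH2

Answer: P0:NH1 P1:NH2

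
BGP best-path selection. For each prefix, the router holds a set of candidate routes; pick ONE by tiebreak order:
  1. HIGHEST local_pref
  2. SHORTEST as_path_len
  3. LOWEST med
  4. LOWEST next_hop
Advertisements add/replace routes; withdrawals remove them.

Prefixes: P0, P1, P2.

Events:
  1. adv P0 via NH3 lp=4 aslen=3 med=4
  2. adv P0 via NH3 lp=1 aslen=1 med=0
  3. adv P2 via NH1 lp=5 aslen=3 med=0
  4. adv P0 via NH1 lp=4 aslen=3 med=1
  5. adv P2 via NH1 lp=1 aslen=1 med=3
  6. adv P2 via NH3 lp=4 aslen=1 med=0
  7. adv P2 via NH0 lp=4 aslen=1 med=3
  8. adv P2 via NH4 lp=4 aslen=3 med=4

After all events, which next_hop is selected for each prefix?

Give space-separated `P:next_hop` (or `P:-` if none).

Answer: P0:NH1 P1:- P2:NH3

Derivation:
Op 1: best P0=NH3 P1=- P2=-
Op 2: best P0=NH3 P1=- P2=-
Op 3: best P0=NH3 P1=- P2=NH1
Op 4: best P0=NH1 P1=- P2=NH1
Op 5: best P0=NH1 P1=- P2=NH1
Op 6: best P0=NH1 P1=- P2=NH3
Op 7: best P0=NH1 P1=- P2=NH3
Op 8: best P0=NH1 P1=- P2=NH3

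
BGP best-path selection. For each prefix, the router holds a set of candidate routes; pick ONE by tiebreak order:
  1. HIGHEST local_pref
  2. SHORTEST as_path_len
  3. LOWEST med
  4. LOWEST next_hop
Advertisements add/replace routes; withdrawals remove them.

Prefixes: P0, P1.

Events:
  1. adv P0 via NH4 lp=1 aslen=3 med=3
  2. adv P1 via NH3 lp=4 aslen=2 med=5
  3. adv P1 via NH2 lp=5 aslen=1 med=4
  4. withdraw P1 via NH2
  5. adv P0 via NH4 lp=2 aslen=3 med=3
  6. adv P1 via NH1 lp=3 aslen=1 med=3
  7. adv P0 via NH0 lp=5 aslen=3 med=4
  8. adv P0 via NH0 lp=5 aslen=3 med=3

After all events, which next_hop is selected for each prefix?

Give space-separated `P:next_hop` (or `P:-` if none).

Answer: P0:NH0 P1:NH3

Derivation:
Op 1: best P0=NH4 P1=-
Op 2: best P0=NH4 P1=NH3
Op 3: best P0=NH4 P1=NH2
Op 4: best P0=NH4 P1=NH3
Op 5: best P0=NH4 P1=NH3
Op 6: best P0=NH4 P1=NH3
Op 7: best P0=NH0 P1=NH3
Op 8: best P0=NH0 P1=NH3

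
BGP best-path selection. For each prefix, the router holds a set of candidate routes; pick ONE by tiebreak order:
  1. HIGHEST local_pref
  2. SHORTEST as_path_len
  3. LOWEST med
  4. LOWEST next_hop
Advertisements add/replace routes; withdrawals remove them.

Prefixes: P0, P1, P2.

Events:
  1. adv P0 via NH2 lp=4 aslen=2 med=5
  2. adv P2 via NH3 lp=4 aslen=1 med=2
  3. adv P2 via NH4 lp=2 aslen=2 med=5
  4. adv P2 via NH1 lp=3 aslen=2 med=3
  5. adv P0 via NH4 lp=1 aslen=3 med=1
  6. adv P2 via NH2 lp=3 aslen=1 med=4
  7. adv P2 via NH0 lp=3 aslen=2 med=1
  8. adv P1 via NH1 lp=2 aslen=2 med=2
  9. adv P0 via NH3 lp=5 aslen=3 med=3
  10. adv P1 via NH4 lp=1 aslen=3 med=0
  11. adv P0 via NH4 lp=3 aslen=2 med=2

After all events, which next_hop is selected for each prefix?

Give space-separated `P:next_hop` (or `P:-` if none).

Op 1: best P0=NH2 P1=- P2=-
Op 2: best P0=NH2 P1=- P2=NH3
Op 3: best P0=NH2 P1=- P2=NH3
Op 4: best P0=NH2 P1=- P2=NH3
Op 5: best P0=NH2 P1=- P2=NH3
Op 6: best P0=NH2 P1=- P2=NH3
Op 7: best P0=NH2 P1=- P2=NH3
Op 8: best P0=NH2 P1=NH1 P2=NH3
Op 9: best P0=NH3 P1=NH1 P2=NH3
Op 10: best P0=NH3 P1=NH1 P2=NH3
Op 11: best P0=NH3 P1=NH1 P2=NH3

Answer: P0:NH3 P1:NH1 P2:NH3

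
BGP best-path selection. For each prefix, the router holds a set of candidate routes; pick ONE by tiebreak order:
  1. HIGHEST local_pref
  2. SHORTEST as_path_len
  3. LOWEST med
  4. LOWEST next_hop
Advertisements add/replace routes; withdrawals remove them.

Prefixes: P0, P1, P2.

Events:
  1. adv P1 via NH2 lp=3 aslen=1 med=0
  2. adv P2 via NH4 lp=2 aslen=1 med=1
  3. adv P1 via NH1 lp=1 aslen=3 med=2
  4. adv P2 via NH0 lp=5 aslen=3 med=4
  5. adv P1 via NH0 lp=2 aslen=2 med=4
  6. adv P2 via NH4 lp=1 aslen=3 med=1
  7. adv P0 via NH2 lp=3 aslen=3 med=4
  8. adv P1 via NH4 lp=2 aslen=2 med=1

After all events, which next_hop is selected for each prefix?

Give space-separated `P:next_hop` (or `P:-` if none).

Op 1: best P0=- P1=NH2 P2=-
Op 2: best P0=- P1=NH2 P2=NH4
Op 3: best P0=- P1=NH2 P2=NH4
Op 4: best P0=- P1=NH2 P2=NH0
Op 5: best P0=- P1=NH2 P2=NH0
Op 6: best P0=- P1=NH2 P2=NH0
Op 7: best P0=NH2 P1=NH2 P2=NH0
Op 8: best P0=NH2 P1=NH2 P2=NH0

Answer: P0:NH2 P1:NH2 P2:NH0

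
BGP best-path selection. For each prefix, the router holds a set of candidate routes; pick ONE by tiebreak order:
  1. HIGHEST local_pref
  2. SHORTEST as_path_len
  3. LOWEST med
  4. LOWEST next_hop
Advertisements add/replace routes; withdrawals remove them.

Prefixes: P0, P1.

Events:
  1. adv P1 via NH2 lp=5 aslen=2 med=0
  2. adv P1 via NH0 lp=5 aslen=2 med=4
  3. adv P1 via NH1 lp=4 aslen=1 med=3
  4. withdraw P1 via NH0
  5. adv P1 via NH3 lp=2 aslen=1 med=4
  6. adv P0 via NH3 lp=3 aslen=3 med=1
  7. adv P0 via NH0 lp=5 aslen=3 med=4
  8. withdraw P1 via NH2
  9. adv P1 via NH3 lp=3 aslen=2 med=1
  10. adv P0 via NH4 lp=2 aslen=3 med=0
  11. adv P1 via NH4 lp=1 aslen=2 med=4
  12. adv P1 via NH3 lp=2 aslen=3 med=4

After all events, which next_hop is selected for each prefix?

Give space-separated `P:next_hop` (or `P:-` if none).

Answer: P0:NH0 P1:NH1

Derivation:
Op 1: best P0=- P1=NH2
Op 2: best P0=- P1=NH2
Op 3: best P0=- P1=NH2
Op 4: best P0=- P1=NH2
Op 5: best P0=- P1=NH2
Op 6: best P0=NH3 P1=NH2
Op 7: best P0=NH0 P1=NH2
Op 8: best P0=NH0 P1=NH1
Op 9: best P0=NH0 P1=NH1
Op 10: best P0=NH0 P1=NH1
Op 11: best P0=NH0 P1=NH1
Op 12: best P0=NH0 P1=NH1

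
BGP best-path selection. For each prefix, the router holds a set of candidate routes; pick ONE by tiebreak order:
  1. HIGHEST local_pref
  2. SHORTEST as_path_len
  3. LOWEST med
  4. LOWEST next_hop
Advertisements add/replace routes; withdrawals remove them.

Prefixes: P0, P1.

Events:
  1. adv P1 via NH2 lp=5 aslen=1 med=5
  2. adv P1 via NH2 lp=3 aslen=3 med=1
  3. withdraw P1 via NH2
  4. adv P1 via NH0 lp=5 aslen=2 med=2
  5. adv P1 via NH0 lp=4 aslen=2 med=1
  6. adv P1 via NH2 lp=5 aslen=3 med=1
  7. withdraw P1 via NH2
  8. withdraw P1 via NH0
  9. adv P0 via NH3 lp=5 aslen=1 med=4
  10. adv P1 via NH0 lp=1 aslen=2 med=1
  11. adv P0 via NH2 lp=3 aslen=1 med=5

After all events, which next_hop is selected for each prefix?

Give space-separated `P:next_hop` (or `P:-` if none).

Op 1: best P0=- P1=NH2
Op 2: best P0=- P1=NH2
Op 3: best P0=- P1=-
Op 4: best P0=- P1=NH0
Op 5: best P0=- P1=NH0
Op 6: best P0=- P1=NH2
Op 7: best P0=- P1=NH0
Op 8: best P0=- P1=-
Op 9: best P0=NH3 P1=-
Op 10: best P0=NH3 P1=NH0
Op 11: best P0=NH3 P1=NH0

Answer: P0:NH3 P1:NH0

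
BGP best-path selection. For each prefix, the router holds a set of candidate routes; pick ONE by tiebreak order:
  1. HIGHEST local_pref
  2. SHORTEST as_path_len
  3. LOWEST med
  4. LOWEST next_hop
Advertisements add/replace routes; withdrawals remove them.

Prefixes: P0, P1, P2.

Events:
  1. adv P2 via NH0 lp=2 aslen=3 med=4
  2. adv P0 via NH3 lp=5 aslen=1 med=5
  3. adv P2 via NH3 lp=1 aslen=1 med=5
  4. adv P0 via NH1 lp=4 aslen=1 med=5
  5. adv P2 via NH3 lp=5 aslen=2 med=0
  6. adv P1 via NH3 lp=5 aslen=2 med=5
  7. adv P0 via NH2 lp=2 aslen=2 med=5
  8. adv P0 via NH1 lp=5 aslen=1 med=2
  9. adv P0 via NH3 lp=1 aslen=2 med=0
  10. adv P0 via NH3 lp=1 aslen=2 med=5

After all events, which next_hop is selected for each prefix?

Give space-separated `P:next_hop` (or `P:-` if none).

Op 1: best P0=- P1=- P2=NH0
Op 2: best P0=NH3 P1=- P2=NH0
Op 3: best P0=NH3 P1=- P2=NH0
Op 4: best P0=NH3 P1=- P2=NH0
Op 5: best P0=NH3 P1=- P2=NH3
Op 6: best P0=NH3 P1=NH3 P2=NH3
Op 7: best P0=NH3 P1=NH3 P2=NH3
Op 8: best P0=NH1 P1=NH3 P2=NH3
Op 9: best P0=NH1 P1=NH3 P2=NH3
Op 10: best P0=NH1 P1=NH3 P2=NH3

Answer: P0:NH1 P1:NH3 P2:NH3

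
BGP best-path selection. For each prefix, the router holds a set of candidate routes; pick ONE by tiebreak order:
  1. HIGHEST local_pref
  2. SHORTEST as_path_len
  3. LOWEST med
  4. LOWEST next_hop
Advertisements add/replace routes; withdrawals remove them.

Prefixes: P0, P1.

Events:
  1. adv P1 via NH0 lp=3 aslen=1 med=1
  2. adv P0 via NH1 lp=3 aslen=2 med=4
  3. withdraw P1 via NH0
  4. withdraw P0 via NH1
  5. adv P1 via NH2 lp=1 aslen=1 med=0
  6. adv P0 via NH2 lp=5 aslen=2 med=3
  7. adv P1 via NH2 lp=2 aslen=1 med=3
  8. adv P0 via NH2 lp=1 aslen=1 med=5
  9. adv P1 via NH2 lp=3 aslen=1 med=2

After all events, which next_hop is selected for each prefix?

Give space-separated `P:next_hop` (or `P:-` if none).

Answer: P0:NH2 P1:NH2

Derivation:
Op 1: best P0=- P1=NH0
Op 2: best P0=NH1 P1=NH0
Op 3: best P0=NH1 P1=-
Op 4: best P0=- P1=-
Op 5: best P0=- P1=NH2
Op 6: best P0=NH2 P1=NH2
Op 7: best P0=NH2 P1=NH2
Op 8: best P0=NH2 P1=NH2
Op 9: best P0=NH2 P1=NH2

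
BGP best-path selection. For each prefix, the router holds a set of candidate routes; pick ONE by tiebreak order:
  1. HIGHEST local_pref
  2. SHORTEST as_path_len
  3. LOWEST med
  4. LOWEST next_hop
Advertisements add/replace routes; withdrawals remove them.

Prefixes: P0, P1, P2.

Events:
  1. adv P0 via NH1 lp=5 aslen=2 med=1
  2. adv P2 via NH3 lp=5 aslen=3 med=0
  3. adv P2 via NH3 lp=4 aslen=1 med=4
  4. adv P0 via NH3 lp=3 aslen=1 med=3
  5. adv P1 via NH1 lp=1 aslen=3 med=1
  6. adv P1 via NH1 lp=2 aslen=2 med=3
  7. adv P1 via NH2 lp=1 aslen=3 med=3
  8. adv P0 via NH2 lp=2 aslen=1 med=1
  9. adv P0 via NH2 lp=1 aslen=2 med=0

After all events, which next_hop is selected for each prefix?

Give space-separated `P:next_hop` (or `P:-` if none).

Answer: P0:NH1 P1:NH1 P2:NH3

Derivation:
Op 1: best P0=NH1 P1=- P2=-
Op 2: best P0=NH1 P1=- P2=NH3
Op 3: best P0=NH1 P1=- P2=NH3
Op 4: best P0=NH1 P1=- P2=NH3
Op 5: best P0=NH1 P1=NH1 P2=NH3
Op 6: best P0=NH1 P1=NH1 P2=NH3
Op 7: best P0=NH1 P1=NH1 P2=NH3
Op 8: best P0=NH1 P1=NH1 P2=NH3
Op 9: best P0=NH1 P1=NH1 P2=NH3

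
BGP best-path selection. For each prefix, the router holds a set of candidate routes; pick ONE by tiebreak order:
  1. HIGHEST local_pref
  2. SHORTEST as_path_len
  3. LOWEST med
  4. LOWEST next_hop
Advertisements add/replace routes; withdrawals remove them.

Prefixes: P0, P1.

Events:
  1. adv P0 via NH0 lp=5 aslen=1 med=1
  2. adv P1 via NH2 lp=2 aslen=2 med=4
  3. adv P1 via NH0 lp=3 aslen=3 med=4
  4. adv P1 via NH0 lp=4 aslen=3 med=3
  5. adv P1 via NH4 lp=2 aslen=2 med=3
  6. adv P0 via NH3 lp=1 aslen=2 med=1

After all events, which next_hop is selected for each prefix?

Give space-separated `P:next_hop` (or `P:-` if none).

Answer: P0:NH0 P1:NH0

Derivation:
Op 1: best P0=NH0 P1=-
Op 2: best P0=NH0 P1=NH2
Op 3: best P0=NH0 P1=NH0
Op 4: best P0=NH0 P1=NH0
Op 5: best P0=NH0 P1=NH0
Op 6: best P0=NH0 P1=NH0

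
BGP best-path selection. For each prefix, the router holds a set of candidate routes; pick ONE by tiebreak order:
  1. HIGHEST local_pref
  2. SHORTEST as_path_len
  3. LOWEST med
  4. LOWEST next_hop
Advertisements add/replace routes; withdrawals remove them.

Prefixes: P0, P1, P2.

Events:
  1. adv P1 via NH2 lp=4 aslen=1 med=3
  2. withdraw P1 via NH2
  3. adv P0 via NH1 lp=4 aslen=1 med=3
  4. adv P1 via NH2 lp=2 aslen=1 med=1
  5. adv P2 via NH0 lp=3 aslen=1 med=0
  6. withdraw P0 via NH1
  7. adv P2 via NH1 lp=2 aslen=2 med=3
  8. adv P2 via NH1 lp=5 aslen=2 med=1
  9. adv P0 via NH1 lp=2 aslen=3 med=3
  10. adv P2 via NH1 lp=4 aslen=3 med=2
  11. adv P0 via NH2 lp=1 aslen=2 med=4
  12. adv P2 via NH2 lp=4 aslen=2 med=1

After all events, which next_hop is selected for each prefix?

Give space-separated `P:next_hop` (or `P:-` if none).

Op 1: best P0=- P1=NH2 P2=-
Op 2: best P0=- P1=- P2=-
Op 3: best P0=NH1 P1=- P2=-
Op 4: best P0=NH1 P1=NH2 P2=-
Op 5: best P0=NH1 P1=NH2 P2=NH0
Op 6: best P0=- P1=NH2 P2=NH0
Op 7: best P0=- P1=NH2 P2=NH0
Op 8: best P0=- P1=NH2 P2=NH1
Op 9: best P0=NH1 P1=NH2 P2=NH1
Op 10: best P0=NH1 P1=NH2 P2=NH1
Op 11: best P0=NH1 P1=NH2 P2=NH1
Op 12: best P0=NH1 P1=NH2 P2=NH2

Answer: P0:NH1 P1:NH2 P2:NH2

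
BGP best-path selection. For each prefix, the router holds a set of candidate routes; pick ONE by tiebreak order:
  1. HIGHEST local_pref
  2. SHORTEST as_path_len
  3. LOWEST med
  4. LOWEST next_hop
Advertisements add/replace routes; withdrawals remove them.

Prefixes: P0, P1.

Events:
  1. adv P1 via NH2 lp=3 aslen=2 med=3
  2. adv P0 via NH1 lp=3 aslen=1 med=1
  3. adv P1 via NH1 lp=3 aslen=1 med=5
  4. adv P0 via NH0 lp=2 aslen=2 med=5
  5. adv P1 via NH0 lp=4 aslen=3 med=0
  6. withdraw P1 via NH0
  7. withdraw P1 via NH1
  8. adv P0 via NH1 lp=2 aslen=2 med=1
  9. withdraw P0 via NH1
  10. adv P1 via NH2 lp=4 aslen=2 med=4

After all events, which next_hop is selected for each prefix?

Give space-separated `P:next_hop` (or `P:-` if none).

Answer: P0:NH0 P1:NH2

Derivation:
Op 1: best P0=- P1=NH2
Op 2: best P0=NH1 P1=NH2
Op 3: best P0=NH1 P1=NH1
Op 4: best P0=NH1 P1=NH1
Op 5: best P0=NH1 P1=NH0
Op 6: best P0=NH1 P1=NH1
Op 7: best P0=NH1 P1=NH2
Op 8: best P0=NH1 P1=NH2
Op 9: best P0=NH0 P1=NH2
Op 10: best P0=NH0 P1=NH2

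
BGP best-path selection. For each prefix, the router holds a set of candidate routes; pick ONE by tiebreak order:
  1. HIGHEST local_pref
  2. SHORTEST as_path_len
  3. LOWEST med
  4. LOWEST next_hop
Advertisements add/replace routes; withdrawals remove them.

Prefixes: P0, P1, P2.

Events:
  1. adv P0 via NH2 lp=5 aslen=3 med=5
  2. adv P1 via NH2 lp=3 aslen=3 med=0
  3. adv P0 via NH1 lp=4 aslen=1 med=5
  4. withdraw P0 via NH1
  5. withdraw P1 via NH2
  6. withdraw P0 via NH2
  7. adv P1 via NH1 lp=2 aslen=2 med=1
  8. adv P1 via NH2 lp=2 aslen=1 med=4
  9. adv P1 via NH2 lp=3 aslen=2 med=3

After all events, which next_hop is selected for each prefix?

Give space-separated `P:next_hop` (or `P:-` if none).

Op 1: best P0=NH2 P1=- P2=-
Op 2: best P0=NH2 P1=NH2 P2=-
Op 3: best P0=NH2 P1=NH2 P2=-
Op 4: best P0=NH2 P1=NH2 P2=-
Op 5: best P0=NH2 P1=- P2=-
Op 6: best P0=- P1=- P2=-
Op 7: best P0=- P1=NH1 P2=-
Op 8: best P0=- P1=NH2 P2=-
Op 9: best P0=- P1=NH2 P2=-

Answer: P0:- P1:NH2 P2:-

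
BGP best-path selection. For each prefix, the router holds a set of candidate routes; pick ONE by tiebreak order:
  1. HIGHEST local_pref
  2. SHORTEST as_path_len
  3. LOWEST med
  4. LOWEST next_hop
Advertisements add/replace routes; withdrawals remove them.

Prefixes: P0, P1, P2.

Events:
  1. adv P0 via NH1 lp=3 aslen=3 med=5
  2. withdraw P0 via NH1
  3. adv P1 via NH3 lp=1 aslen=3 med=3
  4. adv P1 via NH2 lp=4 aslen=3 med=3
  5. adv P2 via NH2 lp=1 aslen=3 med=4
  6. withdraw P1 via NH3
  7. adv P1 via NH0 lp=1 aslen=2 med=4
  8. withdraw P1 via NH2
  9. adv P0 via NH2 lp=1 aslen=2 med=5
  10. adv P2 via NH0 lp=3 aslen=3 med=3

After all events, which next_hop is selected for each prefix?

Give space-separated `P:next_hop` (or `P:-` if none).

Answer: P0:NH2 P1:NH0 P2:NH0

Derivation:
Op 1: best P0=NH1 P1=- P2=-
Op 2: best P0=- P1=- P2=-
Op 3: best P0=- P1=NH3 P2=-
Op 4: best P0=- P1=NH2 P2=-
Op 5: best P0=- P1=NH2 P2=NH2
Op 6: best P0=- P1=NH2 P2=NH2
Op 7: best P0=- P1=NH2 P2=NH2
Op 8: best P0=- P1=NH0 P2=NH2
Op 9: best P0=NH2 P1=NH0 P2=NH2
Op 10: best P0=NH2 P1=NH0 P2=NH0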